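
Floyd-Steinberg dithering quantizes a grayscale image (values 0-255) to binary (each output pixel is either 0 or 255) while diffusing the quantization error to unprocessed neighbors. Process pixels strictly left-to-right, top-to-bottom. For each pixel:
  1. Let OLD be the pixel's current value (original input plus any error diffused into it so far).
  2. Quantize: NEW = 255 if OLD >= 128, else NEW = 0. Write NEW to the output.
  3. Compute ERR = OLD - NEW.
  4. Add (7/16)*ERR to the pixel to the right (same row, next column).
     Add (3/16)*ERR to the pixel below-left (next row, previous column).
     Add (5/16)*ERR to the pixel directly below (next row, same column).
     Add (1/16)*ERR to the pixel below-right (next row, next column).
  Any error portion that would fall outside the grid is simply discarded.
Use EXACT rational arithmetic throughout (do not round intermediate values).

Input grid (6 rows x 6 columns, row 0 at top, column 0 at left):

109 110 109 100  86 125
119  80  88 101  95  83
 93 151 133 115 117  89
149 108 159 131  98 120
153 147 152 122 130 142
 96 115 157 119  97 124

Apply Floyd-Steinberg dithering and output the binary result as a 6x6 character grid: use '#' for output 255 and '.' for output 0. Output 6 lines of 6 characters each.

(0,0): OLD=109 → NEW=0, ERR=109
(0,1): OLD=2523/16 → NEW=255, ERR=-1557/16
(0,2): OLD=17005/256 → NEW=0, ERR=17005/256
(0,3): OLD=528635/4096 → NEW=255, ERR=-515845/4096
(0,4): OLD=2025181/65536 → NEW=0, ERR=2025181/65536
(0,5): OLD=145248267/1048576 → NEW=255, ERR=-122138613/1048576
(1,0): OLD=34513/256 → NEW=255, ERR=-30767/256
(1,1): OLD=33335/2048 → NEW=0, ERR=33335/2048
(1,2): OLD=5648131/65536 → NEW=0, ERR=5648131/65536
(1,3): OLD=28651079/262144 → NEW=0, ERR=28651079/262144
(1,4): OLD=2059608053/16777216 → NEW=0, ERR=2059608053/16777216
(1,5): OLD=27444756515/268435456 → NEW=0, ERR=27444756515/268435456
(2,0): OLD=1916749/32768 → NEW=0, ERR=1916749/32768
(2,1): OLD=199571103/1048576 → NEW=255, ERR=-67815777/1048576
(2,2): OLD=2569390237/16777216 → NEW=255, ERR=-1708799843/16777216
(2,3): OLD=17850784757/134217728 → NEW=255, ERR=-16374735883/134217728
(2,4): OLD=549706489951/4294967296 → NEW=0, ERR=549706489951/4294967296
(2,5): OLD=12686819041929/68719476736 → NEW=255, ERR=-4836647525751/68719476736
(3,0): OLD=2603037693/16777216 → NEW=255, ERR=-1675152387/16777216
(3,1): OLD=3847338169/134217728 → NEW=0, ERR=3847338169/134217728
(3,2): OLD=121112323195/1073741824 → NEW=0, ERR=121112323195/1073741824
(3,3): OLD=10985105470641/68719476736 → NEW=255, ERR=-6538361097039/68719476736
(3,4): OLD=41533161844753/549755813888 → NEW=0, ERR=41533161844753/549755813888
(3,5): OLD=1223159825261919/8796093022208 → NEW=255, ERR=-1019843895401121/8796093022208
(4,0): OLD=273100917171/2147483648 → NEW=0, ERR=273100917171/2147483648
(4,1): OLD=7782629447447/34359738368 → NEW=255, ERR=-979103836393/34359738368
(4,2): OLD=174529010986261/1099511627776 → NEW=255, ERR=-105846454096619/1099511627776
(4,3): OLD=1255470620999497/17592186044416 → NEW=0, ERR=1255470620999497/17592186044416
(4,4): OLD=44232463401293529/281474976710656 → NEW=255, ERR=-27543655659923751/281474976710656
(4,5): OLD=304795513067478351/4503599627370496 → NEW=0, ERR=304795513067478351/4503599627370496
(5,0): OLD=71687319997749/549755813888 → NEW=255, ERR=-68500412543691/549755813888
(5,1): OLD=729727312974981/17592186044416 → NEW=0, ERR=729727312974981/17592186044416
(5,2): OLD=22048528452716807/140737488355328 → NEW=255, ERR=-13839531077891833/140737488355328
(5,3): OLD=332884911018057405/4503599627370496 → NEW=0, ERR=332884911018057405/4503599627370496
(5,4): OLD=1044009445523727229/9007199254740992 → NEW=0, ERR=1044009445523727229/9007199254740992
(5,5): OLD=27344907589629442209/144115188075855872 → NEW=255, ERR=-9404465369713805151/144115188075855872
Row 0: .#.#.#
Row 1: #.....
Row 2: .###.#
Row 3: #..#.#
Row 4: .##.#.
Row 5: #.#..#

Answer: .#.#.#
#.....
.###.#
#..#.#
.##.#.
#.#..#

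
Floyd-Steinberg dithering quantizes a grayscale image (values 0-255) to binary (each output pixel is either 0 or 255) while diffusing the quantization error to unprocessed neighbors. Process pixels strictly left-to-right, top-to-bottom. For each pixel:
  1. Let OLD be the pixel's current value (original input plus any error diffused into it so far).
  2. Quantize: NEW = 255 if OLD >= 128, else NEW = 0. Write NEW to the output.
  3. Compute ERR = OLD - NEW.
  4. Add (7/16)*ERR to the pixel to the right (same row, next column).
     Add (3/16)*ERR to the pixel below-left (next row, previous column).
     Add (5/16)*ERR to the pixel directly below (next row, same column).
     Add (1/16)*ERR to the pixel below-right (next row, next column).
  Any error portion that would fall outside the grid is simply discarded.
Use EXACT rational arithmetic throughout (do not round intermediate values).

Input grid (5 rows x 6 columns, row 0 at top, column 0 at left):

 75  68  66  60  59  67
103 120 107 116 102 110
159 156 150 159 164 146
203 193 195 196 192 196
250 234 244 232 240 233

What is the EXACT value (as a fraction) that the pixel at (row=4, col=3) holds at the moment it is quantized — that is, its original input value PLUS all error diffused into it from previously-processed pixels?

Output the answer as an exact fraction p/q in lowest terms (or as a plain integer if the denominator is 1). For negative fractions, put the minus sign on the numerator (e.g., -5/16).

Answer: 3829437505792415/17592186044416

Derivation:
(0,0): OLD=75 → NEW=0, ERR=75
(0,1): OLD=1613/16 → NEW=0, ERR=1613/16
(0,2): OLD=28187/256 → NEW=0, ERR=28187/256
(0,3): OLD=443069/4096 → NEW=0, ERR=443069/4096
(0,4): OLD=6968107/65536 → NEW=0, ERR=6968107/65536
(0,5): OLD=119031341/1048576 → NEW=0, ERR=119031341/1048576
(1,0): OLD=37207/256 → NEW=255, ERR=-28073/256
(1,1): OLD=263905/2048 → NEW=255, ERR=-258335/2048
(1,2): OLD=7392757/65536 → NEW=0, ERR=7392757/65536
(1,3): OLD=59237457/262144 → NEW=255, ERR=-7609263/262144
(1,4): OLD=2526184915/16777216 → NEW=255, ERR=-1752005165/16777216
(1,5): OLD=28570206677/268435456 → NEW=0, ERR=28570206677/268435456
(2,0): OLD=3312187/32768 → NEW=0, ERR=3312187/32768
(2,1): OLD=183606457/1048576 → NEW=255, ERR=-83780423/1048576
(2,2): OLD=2297961323/16777216 → NEW=255, ERR=-1980228757/16777216
(2,3): OLD=11510601171/134217728 → NEW=0, ERR=11510601171/134217728
(2,4): OLD=803281374457/4294967296 → NEW=255, ERR=-291935286023/4294967296
(2,5): OLD=9826599813215/68719476736 → NEW=255, ERR=-7696866754465/68719476736
(3,0): OLD=3684383499/16777216 → NEW=255, ERR=-593806581/16777216
(3,1): OLD=18352058287/134217728 → NEW=255, ERR=-15873462353/134217728
(3,2): OLD=126121916989/1073741824 → NEW=0, ERR=126121916989/1073741824
(3,3): OLD=17459382883447/68719476736 → NEW=255, ERR=-64083684233/68719476736
(3,4): OLD=85052825698839/549755813888 → NEW=255, ERR=-55134906842601/549755813888
(3,5): OLD=992847497665017/8796093022208 → NEW=0, ERR=992847497665017/8796093022208
(4,0): OLD=465498261701/2147483648 → NEW=255, ERR=-82110068539/2147483648
(4,1): OLD=6876255569665/34359738368 → NEW=255, ERR=-1885477714175/34359738368
(4,2): OLD=273923698837939/1099511627776 → NEW=255, ERR=-6451766244941/1099511627776
(4,3): OLD=3829437505792415/17592186044416 → NEW=255, ERR=-656569935533665/17592186044416
Target (4,3): original=232, with diffused error = 3829437505792415/17592186044416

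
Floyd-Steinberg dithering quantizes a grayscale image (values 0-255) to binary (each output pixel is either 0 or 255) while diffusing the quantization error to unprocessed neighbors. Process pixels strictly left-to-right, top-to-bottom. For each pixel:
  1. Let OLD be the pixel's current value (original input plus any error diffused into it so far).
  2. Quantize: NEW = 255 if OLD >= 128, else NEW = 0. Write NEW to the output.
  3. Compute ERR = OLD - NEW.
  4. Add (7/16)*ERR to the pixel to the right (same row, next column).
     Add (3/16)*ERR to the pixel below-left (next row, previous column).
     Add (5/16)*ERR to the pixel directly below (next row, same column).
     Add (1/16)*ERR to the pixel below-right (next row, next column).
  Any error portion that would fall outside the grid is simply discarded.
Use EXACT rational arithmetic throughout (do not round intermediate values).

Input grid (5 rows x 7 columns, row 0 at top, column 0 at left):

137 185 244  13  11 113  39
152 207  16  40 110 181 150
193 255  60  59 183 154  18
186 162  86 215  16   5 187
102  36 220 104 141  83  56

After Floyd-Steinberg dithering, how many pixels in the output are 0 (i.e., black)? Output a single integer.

Answer: 19

Derivation:
(0,0): OLD=137 → NEW=255, ERR=-118
(0,1): OLD=1067/8 → NEW=255, ERR=-973/8
(0,2): OLD=24421/128 → NEW=255, ERR=-8219/128
(0,3): OLD=-30909/2048 → NEW=0, ERR=-30909/2048
(0,4): OLD=144085/32768 → NEW=0, ERR=144085/32768
(0,5): OLD=60253139/524288 → NEW=0, ERR=60253139/524288
(0,6): OLD=748927685/8388608 → NEW=0, ERR=748927685/8388608
(1,0): OLD=11817/128 → NEW=0, ERR=11817/128
(1,1): OLD=194527/1024 → NEW=255, ERR=-66593/1024
(1,2): OLD=-1407349/32768 → NEW=0, ERR=-1407349/32768
(1,3): OLD=1743887/131072 → NEW=0, ERR=1743887/131072
(1,4): OLD=1155949229/8388608 → NEW=255, ERR=-983145811/8388608
(1,5): OLD=12257654013/67108864 → NEW=255, ERR=-4855106307/67108864
(1,6): OLD=164745038643/1073741824 → NEW=255, ERR=-109059126477/1073741824
(2,0): OLD=3435013/16384 → NEW=255, ERR=-742907/16384
(2,1): OLD=111440967/524288 → NEW=255, ERR=-22252473/524288
(2,2): OLD=221792277/8388608 → NEW=0, ERR=221792277/8388608
(2,3): OLD=3359858477/67108864 → NEW=0, ERR=3359858477/67108864
(2,4): OLD=83507740957/536870912 → NEW=255, ERR=-53394341603/536870912
(2,5): OLD=1056750524095/17179869184 → NEW=0, ERR=1056750524095/17179869184
(2,6): OLD=2377418660905/274877906944 → NEW=0, ERR=2377418660905/274877906944
(3,0): OLD=1374658549/8388608 → NEW=255, ERR=-764436491/8388608
(3,1): OLD=7448513553/67108864 → NEW=0, ERR=7448513553/67108864
(3,2): OLD=80292170851/536870912 → NEW=255, ERR=-56609911709/536870912
(3,3): OLD=359743143829/2147483648 → NEW=255, ERR=-187865186411/2147483648
(3,4): OLD=-10635123241995/274877906944 → NEW=0, ERR=-10635123241995/274877906944
(3,5): OLD=5939382435567/2199023255552 → NEW=0, ERR=5939382435567/2199023255552
(3,6): OLD=6851414071180913/35184372088832 → NEW=255, ERR=-2120600811471247/35184372088832
(4,0): OLD=101289747067/1073741824 → NEW=0, ERR=101289747067/1073741824
(4,1): OLD=1485877263231/17179869184 → NEW=0, ERR=1485877263231/17179869184
(4,2): OLD=59214749492561/274877906944 → NEW=255, ERR=-10879116778159/274877906944
(4,3): OLD=100059827941835/2199023255552 → NEW=0, ERR=100059827941835/2199023255552
(4,4): OLD=2530727263430097/17592186044416 → NEW=255, ERR=-1955280177895983/17592186044416
(4,5): OLD=12102976028881393/562949953421312 → NEW=0, ERR=12102976028881393/562949953421312
(4,6): OLD=420996407453470695/9007199254740992 → NEW=0, ERR=420996407453470695/9007199254740992
Output grid:
  Row 0: ###....  (4 black, running=4)
  Row 1: .#..###  (3 black, running=7)
  Row 2: ##..#..  (4 black, running=11)
  Row 3: #.##..#  (3 black, running=14)
  Row 4: ..#.#..  (5 black, running=19)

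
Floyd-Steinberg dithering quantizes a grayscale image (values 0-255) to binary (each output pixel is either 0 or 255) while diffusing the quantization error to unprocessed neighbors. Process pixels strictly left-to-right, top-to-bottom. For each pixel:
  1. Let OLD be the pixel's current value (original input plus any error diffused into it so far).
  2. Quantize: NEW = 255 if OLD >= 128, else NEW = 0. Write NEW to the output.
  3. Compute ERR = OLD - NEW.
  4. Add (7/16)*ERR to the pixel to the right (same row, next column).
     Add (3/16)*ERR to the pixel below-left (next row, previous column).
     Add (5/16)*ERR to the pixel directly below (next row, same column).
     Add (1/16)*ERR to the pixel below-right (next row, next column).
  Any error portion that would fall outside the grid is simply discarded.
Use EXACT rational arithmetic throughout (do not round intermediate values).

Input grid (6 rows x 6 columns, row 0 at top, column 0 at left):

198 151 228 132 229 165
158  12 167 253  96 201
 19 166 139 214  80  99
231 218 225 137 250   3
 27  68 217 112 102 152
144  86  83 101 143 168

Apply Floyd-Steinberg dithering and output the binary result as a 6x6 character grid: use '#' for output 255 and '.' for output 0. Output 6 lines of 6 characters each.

(0,0): OLD=198 → NEW=255, ERR=-57
(0,1): OLD=2017/16 → NEW=0, ERR=2017/16
(0,2): OLD=72487/256 → NEW=255, ERR=7207/256
(0,3): OLD=591121/4096 → NEW=255, ERR=-453359/4096
(0,4): OLD=11834231/65536 → NEW=255, ERR=-4877449/65536
(0,5): OLD=138872897/1048576 → NEW=255, ERR=-128513983/1048576
(1,0): OLD=41939/256 → NEW=255, ERR=-23341/256
(1,1): OLD=27077/2048 → NEW=0, ERR=27077/2048
(1,2): OLD=11056425/65536 → NEW=255, ERR=-5655255/65536
(1,3): OLD=44161717/262144 → NEW=255, ERR=-22685003/262144
(1,4): OLD=83634879/16777216 → NEW=0, ERR=83634879/16777216
(1,5): OLD=43011225225/268435456 → NEW=255, ERR=-25439816055/268435456
(2,0): OLD=-229817/32768 → NEW=0, ERR=-229817/32768
(2,1): OLD=152237437/1048576 → NEW=255, ERR=-115149443/1048576
(2,2): OLD=815209911/16777216 → NEW=0, ERR=815209911/16777216
(2,3): OLD=27347807679/134217728 → NEW=255, ERR=-6877712961/134217728
(2,4): OLD=154451301309/4294967296 → NEW=0, ERR=154451301309/4294967296
(2,5): OLD=5870612550651/68719476736 → NEW=0, ERR=5870612550651/68719476736
(3,0): OLD=3493317847/16777216 → NEW=255, ERR=-784872233/16777216
(3,1): OLD=23070415883/134217728 → NEW=255, ERR=-11155104757/134217728
(3,2): OLD=201167108177/1073741824 → NEW=255, ERR=-72637056943/1073741824
(3,3): OLD=6952344285811/68719476736 → NEW=0, ERR=6952344285811/68719476736
(3,4): OLD=174995434832659/549755813888 → NEW=255, ERR=34807702291219/549755813888
(3,5): OLD=524636463698749/8796093022208 → NEW=0, ERR=524636463698749/8796093022208
(4,0): OLD=-6878145095/2147483648 → NEW=0, ERR=-6878145095/2147483648
(4,1): OLD=859620825317/34359738368 → NEW=0, ERR=859620825317/34359738368
(4,2): OLD=242530475781919/1099511627776 → NEW=255, ERR=-37844989300961/1099511627776
(4,3): OLD=2396063322170427/17592186044416 → NEW=255, ERR=-2089944119155653/17592186044416
(4,4): OLD=24577690076352491/281474976710656 → NEW=0, ERR=24577690076352491/281474976710656
(4,5): OLD=958354351659686797/4503599627370496 → NEW=255, ERR=-190063553319789683/4503599627370496
(5,0): OLD=81193448068223/549755813888 → NEW=255, ERR=-58994284473217/549755813888
(5,1): OLD=707490771053935/17592186044416 → NEW=0, ERR=707490771053935/17592186044416
(5,2): OLD=9728776412690229/140737488355328 → NEW=0, ERR=9728776412690229/140737488355328
(5,3): OLD=487915655577642519/4503599627370496 → NEW=0, ERR=487915655577642519/4503599627370496
(5,4): OLD=1822580548514021943/9007199254740992 → NEW=255, ERR=-474255261444931017/9007199254740992
(5,5): OLD=19777415315874652259/144115188075855872 → NEW=255, ERR=-16971957643468595101/144115188075855872
Row 0: #.####
Row 1: #.##.#
Row 2: .#.#..
Row 3: ###.#.
Row 4: ..##.#
Row 5: #...##

Answer: #.####
#.##.#
.#.#..
###.#.
..##.#
#...##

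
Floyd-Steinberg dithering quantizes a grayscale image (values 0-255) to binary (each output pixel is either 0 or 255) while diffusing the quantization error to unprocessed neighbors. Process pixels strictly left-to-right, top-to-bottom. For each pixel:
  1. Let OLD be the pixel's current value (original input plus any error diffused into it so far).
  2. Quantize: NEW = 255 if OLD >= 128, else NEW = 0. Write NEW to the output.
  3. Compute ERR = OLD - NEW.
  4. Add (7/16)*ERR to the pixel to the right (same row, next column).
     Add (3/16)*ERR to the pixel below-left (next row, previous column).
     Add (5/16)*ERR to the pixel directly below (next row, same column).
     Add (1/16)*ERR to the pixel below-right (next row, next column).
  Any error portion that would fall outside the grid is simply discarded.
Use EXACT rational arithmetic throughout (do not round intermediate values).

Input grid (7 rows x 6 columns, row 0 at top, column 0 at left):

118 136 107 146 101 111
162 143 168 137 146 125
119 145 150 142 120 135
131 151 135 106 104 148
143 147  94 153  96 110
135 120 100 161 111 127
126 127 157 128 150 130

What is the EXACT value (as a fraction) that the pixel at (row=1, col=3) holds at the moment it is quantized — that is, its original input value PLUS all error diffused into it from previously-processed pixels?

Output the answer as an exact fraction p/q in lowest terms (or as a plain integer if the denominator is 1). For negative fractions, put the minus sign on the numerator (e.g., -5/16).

(0,0): OLD=118 → NEW=0, ERR=118
(0,1): OLD=1501/8 → NEW=255, ERR=-539/8
(0,2): OLD=9923/128 → NEW=0, ERR=9923/128
(0,3): OLD=368469/2048 → NEW=255, ERR=-153771/2048
(0,4): OLD=2233171/32768 → NEW=0, ERR=2233171/32768
(0,5): OLD=73828165/524288 → NEW=255, ERR=-59865275/524288
(1,0): OLD=23839/128 → NEW=255, ERR=-8801/128
(1,1): OLD=116505/1024 → NEW=0, ERR=116505/1024
(1,2): OLD=7330637/32768 → NEW=255, ERR=-1025203/32768
(1,3): OLD=15397289/131072 → NEW=0, ERR=15397289/131072
Target (1,3): original=137, with diffused error = 15397289/131072

Answer: 15397289/131072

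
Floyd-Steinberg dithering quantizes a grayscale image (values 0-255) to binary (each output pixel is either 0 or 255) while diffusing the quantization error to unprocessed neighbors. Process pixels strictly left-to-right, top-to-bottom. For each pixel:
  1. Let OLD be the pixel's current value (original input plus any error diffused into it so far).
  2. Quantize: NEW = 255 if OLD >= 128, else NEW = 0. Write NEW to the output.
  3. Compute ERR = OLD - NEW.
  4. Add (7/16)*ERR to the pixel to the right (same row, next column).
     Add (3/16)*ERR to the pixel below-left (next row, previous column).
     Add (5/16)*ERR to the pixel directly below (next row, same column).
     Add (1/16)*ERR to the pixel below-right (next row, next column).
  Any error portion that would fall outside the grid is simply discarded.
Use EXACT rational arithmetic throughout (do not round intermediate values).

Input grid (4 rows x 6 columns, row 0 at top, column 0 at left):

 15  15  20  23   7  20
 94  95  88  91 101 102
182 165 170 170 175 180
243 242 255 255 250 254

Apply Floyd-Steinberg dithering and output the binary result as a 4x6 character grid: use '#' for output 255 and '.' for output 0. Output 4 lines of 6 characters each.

(0,0): OLD=15 → NEW=0, ERR=15
(0,1): OLD=345/16 → NEW=0, ERR=345/16
(0,2): OLD=7535/256 → NEW=0, ERR=7535/256
(0,3): OLD=146953/4096 → NEW=0, ERR=146953/4096
(0,4): OLD=1487423/65536 → NEW=0, ERR=1487423/65536
(0,5): OLD=31383481/1048576 → NEW=0, ERR=31383481/1048576
(1,0): OLD=26299/256 → NEW=0, ERR=26299/256
(1,1): OLD=313629/2048 → NEW=255, ERR=-208611/2048
(1,2): OLD=3978593/65536 → NEW=0, ERR=3978593/65536
(1,3): OLD=35354509/262144 → NEW=255, ERR=-31492211/262144
(1,4): OLD=1063481159/16777216 → NEW=0, ERR=1063481159/16777216
(1,5): OLD=37716243393/268435456 → NEW=255, ERR=-30734797887/268435456
(2,0): OLD=6389903/32768 → NEW=255, ERR=-1965937/32768
(2,1): OLD=130782485/1048576 → NEW=0, ERR=130782485/1048576
(2,2): OLD=3601176191/16777216 → NEW=255, ERR=-677013889/16777216
(2,3): OLD=17513193031/134217728 → NEW=255, ERR=-16712327609/134217728
(2,4): OLD=478272765269/4294967296 → NEW=0, ERR=478272765269/4294967296
(2,5): OLD=13530882515107/68719476736 → NEW=255, ERR=-3992584052573/68719476736
(3,0): OLD=4154661023/16777216 → NEW=255, ERR=-123529057/16777216
(3,1): OLD=35760837171/134217728 → NEW=255, ERR=1535316531/134217728
(3,2): OLD=248939082825/1073741824 → NEW=255, ERR=-24865082295/1073741824
(3,3): OLD=15414774586203/68719476736 → NEW=255, ERR=-2108691981477/68719476736
(3,4): OLD=138922210200827/549755813888 → NEW=255, ERR=-1265522340613/549755813888
(3,5): OLD=2126864523108053/8796093022208 → NEW=255, ERR=-116139197554987/8796093022208
Row 0: ......
Row 1: .#.#.#
Row 2: #.##.#
Row 3: ######

Answer: ......
.#.#.#
#.##.#
######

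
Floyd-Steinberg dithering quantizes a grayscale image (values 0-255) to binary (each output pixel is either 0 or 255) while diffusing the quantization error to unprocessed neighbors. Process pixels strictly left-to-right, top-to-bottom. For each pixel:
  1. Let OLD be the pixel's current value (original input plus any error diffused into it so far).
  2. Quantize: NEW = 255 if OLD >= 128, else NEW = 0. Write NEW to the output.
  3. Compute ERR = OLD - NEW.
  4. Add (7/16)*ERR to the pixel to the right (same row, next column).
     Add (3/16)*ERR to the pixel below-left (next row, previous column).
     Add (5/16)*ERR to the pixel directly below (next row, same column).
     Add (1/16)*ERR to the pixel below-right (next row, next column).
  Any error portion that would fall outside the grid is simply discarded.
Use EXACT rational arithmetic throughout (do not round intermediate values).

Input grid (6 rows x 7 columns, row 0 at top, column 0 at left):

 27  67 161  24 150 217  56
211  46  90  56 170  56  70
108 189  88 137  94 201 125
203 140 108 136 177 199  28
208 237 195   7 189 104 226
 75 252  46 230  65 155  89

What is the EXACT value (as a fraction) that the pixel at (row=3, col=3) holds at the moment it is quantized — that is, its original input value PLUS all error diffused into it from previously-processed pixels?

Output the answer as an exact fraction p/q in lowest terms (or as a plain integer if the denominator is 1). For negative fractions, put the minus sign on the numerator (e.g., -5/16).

Answer: 570182125947/4294967296

Derivation:
(0,0): OLD=27 → NEW=0, ERR=27
(0,1): OLD=1261/16 → NEW=0, ERR=1261/16
(0,2): OLD=50043/256 → NEW=255, ERR=-15237/256
(0,3): OLD=-8355/4096 → NEW=0, ERR=-8355/4096
(0,4): OLD=9771915/65536 → NEW=255, ERR=-6939765/65536
(0,5): OLD=178962637/1048576 → NEW=255, ERR=-88424243/1048576
(0,6): OLD=320554395/16777216 → NEW=0, ERR=320554395/16777216
(1,0): OLD=59959/256 → NEW=255, ERR=-5321/256
(1,1): OLD=106625/2048 → NEW=0, ERR=106625/2048
(1,2): OLD=6469781/65536 → NEW=0, ERR=6469781/65536
(1,3): OLD=19655089/262144 → NEW=0, ERR=19655089/262144
(1,4): OLD=2579876403/16777216 → NEW=255, ERR=-1698313677/16777216
(1,5): OLD=-2372333149/134217728 → NEW=0, ERR=-2372333149/134217728
(1,6): OLD=135221396013/2147483648 → NEW=0, ERR=135221396013/2147483648
(2,0): OLD=3645979/32768 → NEW=0, ERR=3645979/32768
(2,1): OLD=284331737/1048576 → NEW=255, ERR=16944857/1048576
(2,2): OLD=2403044555/16777216 → NEW=255, ERR=-1875145525/16777216
(2,3): OLD=13250295091/134217728 → NEW=0, ERR=13250295091/134217728
(2,4): OLD=114814693795/1073741824 → NEW=0, ERR=114814693795/1073741824
(2,5): OLD=8512206510561/34359738368 → NEW=255, ERR=-249526773279/34359738368
(2,6): OLD=77183183717943/549755813888 → NEW=255, ERR=-63004548823497/549755813888
(3,0): OLD=4039966059/16777216 → NEW=255, ERR=-238224021/16777216
(3,1): OLD=16755144463/134217728 → NEW=0, ERR=16755144463/134217728
(3,2): OLD=158064125597/1073741824 → NEW=255, ERR=-115740039523/1073741824
(3,3): OLD=570182125947/4294967296 → NEW=255, ERR=-525034534533/4294967296
Target (3,3): original=136, with diffused error = 570182125947/4294967296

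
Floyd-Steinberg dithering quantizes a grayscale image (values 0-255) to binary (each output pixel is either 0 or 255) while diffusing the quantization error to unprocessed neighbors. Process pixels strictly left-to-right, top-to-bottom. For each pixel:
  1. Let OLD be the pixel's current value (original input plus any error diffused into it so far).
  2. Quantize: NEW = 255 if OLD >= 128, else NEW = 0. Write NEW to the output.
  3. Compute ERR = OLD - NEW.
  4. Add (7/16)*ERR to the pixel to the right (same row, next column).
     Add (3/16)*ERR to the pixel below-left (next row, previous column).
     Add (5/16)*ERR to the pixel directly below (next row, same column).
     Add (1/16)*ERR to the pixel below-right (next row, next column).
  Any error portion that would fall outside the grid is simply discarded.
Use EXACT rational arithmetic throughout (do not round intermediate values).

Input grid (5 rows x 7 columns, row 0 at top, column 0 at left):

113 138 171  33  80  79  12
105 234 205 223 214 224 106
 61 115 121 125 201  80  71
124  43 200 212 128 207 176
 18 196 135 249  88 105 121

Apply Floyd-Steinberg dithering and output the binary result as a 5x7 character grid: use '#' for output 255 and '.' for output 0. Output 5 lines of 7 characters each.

(0,0): OLD=113 → NEW=0, ERR=113
(0,1): OLD=2999/16 → NEW=255, ERR=-1081/16
(0,2): OLD=36209/256 → NEW=255, ERR=-29071/256
(0,3): OLD=-68329/4096 → NEW=0, ERR=-68329/4096
(0,4): OLD=4764577/65536 → NEW=0, ERR=4764577/65536
(0,5): OLD=116189543/1048576 → NEW=0, ERR=116189543/1048576
(0,6): OLD=1014653393/16777216 → NEW=0, ERR=1014653393/16777216
(1,0): OLD=32677/256 → NEW=0, ERR=32677/256
(1,1): OLD=521219/2048 → NEW=255, ERR=-1021/2048
(1,2): OLD=10613183/65536 → NEW=255, ERR=-6098497/65536
(1,3): OLD=48132051/262144 → NEW=255, ERR=-18714669/262144
(1,4): OLD=3778556057/16777216 → NEW=255, ERR=-499634023/16777216
(1,5): OLD=35095479657/134217728 → NEW=255, ERR=869959017/134217728
(1,6): OLD=289181377031/2147483648 → NEW=255, ERR=-258426953209/2147483648
(2,0): OLD=3302865/32768 → NEW=0, ERR=3302865/32768
(2,1): OLD=156732811/1048576 → NEW=255, ERR=-110654069/1048576
(2,2): OLD=542486113/16777216 → NEW=0, ERR=542486113/16777216
(2,3): OLD=14151511705/134217728 → NEW=0, ERR=14151511705/134217728
(2,4): OLD=251873700393/1073741824 → NEW=255, ERR=-21930464727/1073741824
(2,5): OLD=1672115270051/34359738368 → NEW=0, ERR=1672115270051/34359738368
(2,6): OLD=30286022928037/549755813888 → NEW=0, ERR=30286022928037/549755813888
(3,0): OLD=2276870977/16777216 → NEW=255, ERR=-2001319103/16777216
(3,1): OLD=-4000154707/134217728 → NEW=0, ERR=-4000154707/134217728
(3,2): OLD=225742952727/1073741824 → NEW=255, ERR=-48061212393/1073741824
(3,3): OLD=960172991377/4294967296 → NEW=255, ERR=-135043669103/4294967296
(3,4): OLD=67936557158209/549755813888 → NEW=0, ERR=67936557158209/549755813888
(3,5): OLD=1254873024076243/4398046511104 → NEW=255, ERR=133371163744723/4398046511104
(3,6): OLD=14743968793169933/70368744177664 → NEW=255, ERR=-3200060972134387/70368744177664
(4,0): OLD=-53398522577/2147483648 → NEW=0, ERR=-53398522577/2147483648
(4,1): OLD=5496170565987/34359738368 → NEW=255, ERR=-3265562717853/34359738368
(4,2): OLD=39403214203565/549755813888 → NEW=0, ERR=39403214203565/549755813888
(4,3): OLD=1279412022229119/4398046511104 → NEW=255, ERR=157910161897599/4398046511104
(4,4): OLD=5138555840659341/35184372088832 → NEW=255, ERR=-3833459041992819/35184372088832
(4,5): OLD=74316453130001485/1125899906842624 → NEW=0, ERR=74316453130001485/1125899906842624
(4,6): OLD=2478095531705228587/18014398509481984 → NEW=255, ERR=-2115576088212677333/18014398509481984
Row 0: .##....
Row 1: .######
Row 2: .#..#..
Row 3: #.##.##
Row 4: .#.##.#

Answer: .##....
.######
.#..#..
#.##.##
.#.##.#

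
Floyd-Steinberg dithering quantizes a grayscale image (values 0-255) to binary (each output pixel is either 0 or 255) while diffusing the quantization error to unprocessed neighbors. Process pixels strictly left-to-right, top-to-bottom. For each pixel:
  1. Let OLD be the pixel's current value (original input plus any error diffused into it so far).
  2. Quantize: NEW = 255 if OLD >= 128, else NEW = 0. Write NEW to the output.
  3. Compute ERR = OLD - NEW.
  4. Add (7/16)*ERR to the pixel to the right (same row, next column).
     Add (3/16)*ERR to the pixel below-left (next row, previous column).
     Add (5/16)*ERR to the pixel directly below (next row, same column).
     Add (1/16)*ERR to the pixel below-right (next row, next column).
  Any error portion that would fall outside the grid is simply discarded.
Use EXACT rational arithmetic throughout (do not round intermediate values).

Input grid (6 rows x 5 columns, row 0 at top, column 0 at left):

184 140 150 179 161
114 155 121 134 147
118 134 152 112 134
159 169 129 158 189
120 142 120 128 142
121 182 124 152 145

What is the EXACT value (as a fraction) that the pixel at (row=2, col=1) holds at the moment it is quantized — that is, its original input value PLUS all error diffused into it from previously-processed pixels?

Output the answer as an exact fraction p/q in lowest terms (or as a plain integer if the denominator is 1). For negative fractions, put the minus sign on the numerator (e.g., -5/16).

(0,0): OLD=184 → NEW=255, ERR=-71
(0,1): OLD=1743/16 → NEW=0, ERR=1743/16
(0,2): OLD=50601/256 → NEW=255, ERR=-14679/256
(0,3): OLD=630431/4096 → NEW=255, ERR=-414049/4096
(0,4): OLD=7652953/65536 → NEW=0, ERR=7652953/65536
(1,0): OLD=28733/256 → NEW=0, ERR=28733/256
(1,1): OLD=456619/2048 → NEW=255, ERR=-65621/2048
(1,2): OLD=5040903/65536 → NEW=0, ERR=5040903/65536
(1,3): OLD=40468155/262144 → NEW=255, ERR=-26378565/262144
(1,4): OLD=558472657/4194304 → NEW=255, ERR=-511074863/4194304
(2,0): OLD=4819081/32768 → NEW=255, ERR=-3536759/32768
(2,1): OLD=102973555/1048576 → NEW=0, ERR=102973555/1048576
Target (2,1): original=134, with diffused error = 102973555/1048576

Answer: 102973555/1048576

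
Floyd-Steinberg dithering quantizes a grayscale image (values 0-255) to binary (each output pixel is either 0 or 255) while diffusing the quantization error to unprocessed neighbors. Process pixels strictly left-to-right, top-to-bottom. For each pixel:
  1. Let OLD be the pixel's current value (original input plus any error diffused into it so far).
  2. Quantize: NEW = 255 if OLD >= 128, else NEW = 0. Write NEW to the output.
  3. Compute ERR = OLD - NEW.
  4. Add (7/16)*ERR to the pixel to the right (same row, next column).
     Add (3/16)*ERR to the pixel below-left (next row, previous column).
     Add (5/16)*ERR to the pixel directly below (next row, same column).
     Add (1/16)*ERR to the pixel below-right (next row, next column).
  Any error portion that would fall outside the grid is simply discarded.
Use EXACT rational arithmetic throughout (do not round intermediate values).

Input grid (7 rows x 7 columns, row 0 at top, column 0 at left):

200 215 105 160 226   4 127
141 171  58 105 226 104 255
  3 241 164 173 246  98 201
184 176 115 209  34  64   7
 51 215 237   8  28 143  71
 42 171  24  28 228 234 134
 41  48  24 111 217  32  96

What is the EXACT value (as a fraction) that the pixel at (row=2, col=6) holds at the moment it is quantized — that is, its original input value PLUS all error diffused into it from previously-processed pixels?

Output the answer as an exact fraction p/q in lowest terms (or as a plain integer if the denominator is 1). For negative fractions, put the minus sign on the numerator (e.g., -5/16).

Answer: 101308192753357/549755813888

Derivation:
(0,0): OLD=200 → NEW=255, ERR=-55
(0,1): OLD=3055/16 → NEW=255, ERR=-1025/16
(0,2): OLD=19705/256 → NEW=0, ERR=19705/256
(0,3): OLD=793295/4096 → NEW=255, ERR=-251185/4096
(0,4): OLD=13052841/65536 → NEW=255, ERR=-3658839/65536
(0,5): OLD=-21417569/1048576 → NEW=0, ERR=-21417569/1048576
(0,6): OLD=1980783449/16777216 → NEW=0, ERR=1980783449/16777216
(1,0): OLD=28621/256 → NEW=0, ERR=28621/256
(1,1): OLD=431899/2048 → NEW=255, ERR=-90341/2048
(1,2): OLD=3096759/65536 → NEW=0, ERR=3096759/65536
(1,3): OLD=26437739/262144 → NEW=0, ERR=26437739/262144
(1,4): OLD=4110644321/16777216 → NEW=255, ERR=-167545759/16777216
(1,5): OLD=15018374577/134217728 → NEW=0, ERR=15018374577/134217728
(1,6): OLD=729226841407/2147483648 → NEW=255, ERR=181618511167/2147483648
(2,0): OLD=972121/32768 → NEW=0, ERR=972121/32768
(2,1): OLD=268479203/1048576 → NEW=255, ERR=1092323/1048576
(2,2): OLD=3277848681/16777216 → NEW=255, ERR=-1000341399/16777216
(2,3): OLD=24093576801/134217728 → NEW=255, ERR=-10131943839/134217728
(2,4): OLD=254623393137/1073741824 → NEW=255, ERR=-19180771983/1073741824
(2,5): OLD=4823603194811/34359738368 → NEW=255, ERR=-3938130089029/34359738368
(2,6): OLD=101308192753357/549755813888 → NEW=255, ERR=-38879539788083/549755813888
Target (2,6): original=201, with diffused error = 101308192753357/549755813888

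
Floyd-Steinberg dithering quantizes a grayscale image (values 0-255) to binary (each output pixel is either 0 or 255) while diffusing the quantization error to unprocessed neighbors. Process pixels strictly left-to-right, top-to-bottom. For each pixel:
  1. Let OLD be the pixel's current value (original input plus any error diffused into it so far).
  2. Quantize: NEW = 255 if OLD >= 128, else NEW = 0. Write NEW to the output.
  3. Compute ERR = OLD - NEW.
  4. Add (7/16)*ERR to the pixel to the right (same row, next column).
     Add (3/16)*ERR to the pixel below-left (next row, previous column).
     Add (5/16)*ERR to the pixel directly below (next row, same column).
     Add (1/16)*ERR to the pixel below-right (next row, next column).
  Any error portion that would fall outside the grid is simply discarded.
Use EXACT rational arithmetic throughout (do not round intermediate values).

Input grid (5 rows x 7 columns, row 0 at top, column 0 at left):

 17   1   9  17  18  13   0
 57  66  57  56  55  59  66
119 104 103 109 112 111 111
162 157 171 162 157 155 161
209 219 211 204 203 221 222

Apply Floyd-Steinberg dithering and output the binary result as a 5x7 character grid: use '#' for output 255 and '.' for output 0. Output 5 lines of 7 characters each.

Answer: .......
.......
#.####.
##.#.##
#####.#

Derivation:
(0,0): OLD=17 → NEW=0, ERR=17
(0,1): OLD=135/16 → NEW=0, ERR=135/16
(0,2): OLD=3249/256 → NEW=0, ERR=3249/256
(0,3): OLD=92375/4096 → NEW=0, ERR=92375/4096
(0,4): OLD=1826273/65536 → NEW=0, ERR=1826273/65536
(0,5): OLD=26415399/1048576 → NEW=0, ERR=26415399/1048576
(0,6): OLD=184907793/16777216 → NEW=0, ERR=184907793/16777216
(1,0): OLD=16357/256 → NEW=0, ERR=16357/256
(1,1): OLD=204867/2048 → NEW=0, ERR=204867/2048
(1,2): OLD=7175295/65536 → NEW=0, ERR=7175295/65536
(1,3): OLD=30661971/262144 → NEW=0, ERR=30661971/262144
(1,4): OLD=2030278105/16777216 → NEW=0, ERR=2030278105/16777216
(1,5): OLD=16592559913/134217728 → NEW=0, ERR=16592559913/134217728
(1,6): OLD=268659322951/2147483648 → NEW=0, ERR=268659322951/2147483648
(2,0): OLD=5168273/32768 → NEW=255, ERR=-3187567/32768
(2,1): OLD=122917963/1048576 → NEW=0, ERR=122917963/1048576
(2,2): OLD=3635338145/16777216 → NEW=255, ERR=-642851935/16777216
(2,3): OLD=21249520857/134217728 → NEW=255, ERR=-12975999783/134217728
(2,4): OLD=148186951593/1073741824 → NEW=255, ERR=-125617213527/1073741824
(2,5): OLD=4448548328803/34359738368 → NEW=255, ERR=-4313184955037/34359738368
(2,6): OLD=56571041830117/549755813888 → NEW=0, ERR=56571041830117/549755813888
(3,0): OLD=2576652161/16777216 → NEW=255, ERR=-1701537919/16777216
(3,1): OLD=18253224045/134217728 → NEW=255, ERR=-15972296595/134217728
(3,2): OLD=103252525079/1073741824 → NEW=0, ERR=103252525079/1073741824
(3,3): OLD=642218081905/4294967296 → NEW=255, ERR=-452998578575/4294967296
(3,4): OLD=24583577406337/549755813888 → NEW=0, ERR=24583577406337/549755813888
(3,5): OLD=647910888024083/4398046511104 → NEW=255, ERR=-473590972307437/4398046511104
(3,6): OLD=9724985005411789/70368744177664 → NEW=255, ERR=-8219044759892531/70368744177664
(4,0): OLD=332845675887/2147483648 → NEW=255, ERR=-214762654353/2147483648
(4,1): OLD=5145378691363/34359738368 → NEW=255, ERR=-3616354592477/34359738368
(4,2): OLD=92243524781549/549755813888 → NEW=255, ERR=-47944207759891/549755813888
(4,3): OLD=647745228491327/4398046511104 → NEW=255, ERR=-473756631840193/4398046511104
(4,4): OLD=5033629140027405/35184372088832 → NEW=255, ERR=-3938385742624755/35184372088832
(4,5): OLD=134288764859211917/1125899906842624 → NEW=0, ERR=134288764859211917/1125899906842624
(4,6): OLD=4160454953417377515/18014398509481984 → NEW=255, ERR=-433216666500528405/18014398509481984
Row 0: .......
Row 1: .......
Row 2: #.####.
Row 3: ##.#.##
Row 4: #####.#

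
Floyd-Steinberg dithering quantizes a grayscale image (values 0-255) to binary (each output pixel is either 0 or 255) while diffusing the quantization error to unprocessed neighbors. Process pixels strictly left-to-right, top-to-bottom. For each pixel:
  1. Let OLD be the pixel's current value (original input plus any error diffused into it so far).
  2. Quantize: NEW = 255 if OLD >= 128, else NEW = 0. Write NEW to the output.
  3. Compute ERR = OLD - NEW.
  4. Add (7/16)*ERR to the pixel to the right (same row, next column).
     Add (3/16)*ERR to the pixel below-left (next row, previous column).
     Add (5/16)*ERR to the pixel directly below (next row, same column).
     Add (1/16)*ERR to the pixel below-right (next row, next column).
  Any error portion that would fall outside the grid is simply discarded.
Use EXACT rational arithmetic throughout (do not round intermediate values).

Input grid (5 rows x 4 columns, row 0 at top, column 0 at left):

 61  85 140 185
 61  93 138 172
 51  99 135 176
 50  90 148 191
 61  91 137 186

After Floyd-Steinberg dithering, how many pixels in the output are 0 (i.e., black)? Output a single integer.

Answer: 11

Derivation:
(0,0): OLD=61 → NEW=0, ERR=61
(0,1): OLD=1787/16 → NEW=0, ERR=1787/16
(0,2): OLD=48349/256 → NEW=255, ERR=-16931/256
(0,3): OLD=639243/4096 → NEW=255, ERR=-405237/4096
(1,0): OLD=25857/256 → NEW=0, ERR=25857/256
(1,1): OLD=334855/2048 → NEW=255, ERR=-187385/2048
(1,2): OLD=4307859/65536 → NEW=0, ERR=4307859/65536
(1,3): OLD=173756789/1048576 → NEW=255, ERR=-93630091/1048576
(2,0): OLD=2143293/32768 → NEW=0, ERR=2143293/32768
(2,1): OLD=123376495/1048576 → NEW=0, ERR=123376495/1048576
(2,2): OLD=387044619/2097152 → NEW=255, ERR=-147729141/2097152
(2,3): OLD=4073026623/33554432 → NEW=0, ERR=4073026623/33554432
(3,0): OLD=1551917165/16777216 → NEW=0, ERR=1551917165/16777216
(3,1): OLD=42444597427/268435456 → NEW=255, ERR=-26006443853/268435456
(3,2): OLD=488400424269/4294967296 → NEW=0, ERR=488400424269/4294967296
(3,3): OLD=18848410784411/68719476736 → NEW=255, ERR=1324944216731/68719476736
(4,0): OLD=308127046697/4294967296 → NEW=0, ERR=308127046697/4294967296
(4,1): OLD=4096169134331/34359738368 → NEW=0, ERR=4096169134331/34359738368
(4,2): OLD=244368677851291/1099511627776 → NEW=255, ERR=-36006787231589/1099511627776
(4,3): OLD=3251125139591597/17592186044416 → NEW=255, ERR=-1234882301734483/17592186044416
Output grid:
  Row 0: ..##  (2 black, running=2)
  Row 1: .#.#  (2 black, running=4)
  Row 2: ..#.  (3 black, running=7)
  Row 3: .#.#  (2 black, running=9)
  Row 4: ..##  (2 black, running=11)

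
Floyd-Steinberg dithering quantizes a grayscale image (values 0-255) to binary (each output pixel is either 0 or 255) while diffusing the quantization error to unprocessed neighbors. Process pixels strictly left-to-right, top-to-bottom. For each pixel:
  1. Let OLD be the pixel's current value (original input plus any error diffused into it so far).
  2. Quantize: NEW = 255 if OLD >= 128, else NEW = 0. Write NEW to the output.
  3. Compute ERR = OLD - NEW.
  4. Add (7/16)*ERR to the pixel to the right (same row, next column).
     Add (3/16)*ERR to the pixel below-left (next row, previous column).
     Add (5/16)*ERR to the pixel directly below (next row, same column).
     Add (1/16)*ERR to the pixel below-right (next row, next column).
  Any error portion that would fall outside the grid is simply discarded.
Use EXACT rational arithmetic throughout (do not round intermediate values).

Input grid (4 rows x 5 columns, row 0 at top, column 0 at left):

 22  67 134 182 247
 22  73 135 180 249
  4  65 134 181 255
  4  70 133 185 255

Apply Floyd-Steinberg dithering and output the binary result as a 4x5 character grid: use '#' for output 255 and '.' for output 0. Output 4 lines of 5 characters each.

Answer: ..###
..#.#
..###
..#.#

Derivation:
(0,0): OLD=22 → NEW=0, ERR=22
(0,1): OLD=613/8 → NEW=0, ERR=613/8
(0,2): OLD=21443/128 → NEW=255, ERR=-11197/128
(0,3): OLD=294357/2048 → NEW=255, ERR=-227883/2048
(0,4): OLD=6498515/32768 → NEW=255, ERR=-1857325/32768
(1,0): OLD=5535/128 → NEW=0, ERR=5535/128
(1,1): OLD=103257/1024 → NEW=0, ERR=103257/1024
(1,2): OLD=4446797/32768 → NEW=255, ERR=-3909043/32768
(1,3): OLD=10084873/131072 → NEW=0, ERR=10084873/131072
(1,4): OLD=541053947/2097152 → NEW=255, ERR=6280187/2097152
(2,0): OLD=596707/16384 → NEW=0, ERR=596707/16384
(2,1): OLD=48643569/524288 → NEW=0, ERR=48643569/524288
(2,2): OLD=1325741075/8388608 → NEW=255, ERR=-813353965/8388608
(2,3): OLD=20901737609/134217728 → NEW=255, ERR=-13323783031/134217728
(2,4): OLD=466678418815/2147483648 → NEW=255, ERR=-80929911425/2147483648
(3,0): OLD=274958259/8388608 → NEW=0, ERR=274958259/8388608
(3,1): OLD=6538443191/67108864 → NEW=0, ERR=6538443191/67108864
(3,2): OLD=284566617229/2147483648 → NEW=255, ERR=-263041713011/2147483648
(3,3): OLD=374793576901/4294967296 → NEW=0, ERR=374793576901/4294967296
(3,4): OLD=18911361434745/68719476736 → NEW=255, ERR=1387894867065/68719476736
Row 0: ..###
Row 1: ..#.#
Row 2: ..###
Row 3: ..#.#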